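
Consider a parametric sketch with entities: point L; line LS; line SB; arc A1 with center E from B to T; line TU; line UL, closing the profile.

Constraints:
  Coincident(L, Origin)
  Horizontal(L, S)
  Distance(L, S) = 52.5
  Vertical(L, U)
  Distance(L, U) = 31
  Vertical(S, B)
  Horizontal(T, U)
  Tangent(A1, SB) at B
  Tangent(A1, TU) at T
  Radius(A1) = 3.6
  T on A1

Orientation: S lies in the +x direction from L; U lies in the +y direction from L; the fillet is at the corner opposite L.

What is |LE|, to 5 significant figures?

56.053

L and U share the same x with |LU| = 31.0 and U on the +y side, so U = (0.0000, 31.000). The virtual corner opposite L is at (52.500, 31.000). Since A1 is tangent to SB there, EB ⟂ SB and since A1 is tangent to TU there, ET ⟂ TU, with radius 3.6, so the center E sits 3.6 in from both sides at E = (48.900, 27.400). Then |LE| = |E − L| = 56.053.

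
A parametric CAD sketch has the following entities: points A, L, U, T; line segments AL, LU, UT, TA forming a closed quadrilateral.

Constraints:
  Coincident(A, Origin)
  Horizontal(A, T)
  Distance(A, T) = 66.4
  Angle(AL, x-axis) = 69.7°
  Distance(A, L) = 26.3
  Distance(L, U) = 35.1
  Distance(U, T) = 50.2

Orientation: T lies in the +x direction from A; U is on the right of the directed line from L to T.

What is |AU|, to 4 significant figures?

19.58

A is at the origin; A and T share the same y with |AT| = 66.4 and T in +x, so T = (66.4, 0). AL runs at 69.7° with |AL| = 26.3, so L = (9.124, 24.67). U is determined by |LU| = 35.1 and |UT| = 50.2 together: it lies at the intersection of circle(L, 35.1) and circle(T, 50.2). With |LT| = 62.36, the foot of the radical line on LT is 20.85 from L and the perpendicular offset is √(35.1² − 20.85²) = 28.23. Taking the right-of-LT solution: U = (17.11, -9.513).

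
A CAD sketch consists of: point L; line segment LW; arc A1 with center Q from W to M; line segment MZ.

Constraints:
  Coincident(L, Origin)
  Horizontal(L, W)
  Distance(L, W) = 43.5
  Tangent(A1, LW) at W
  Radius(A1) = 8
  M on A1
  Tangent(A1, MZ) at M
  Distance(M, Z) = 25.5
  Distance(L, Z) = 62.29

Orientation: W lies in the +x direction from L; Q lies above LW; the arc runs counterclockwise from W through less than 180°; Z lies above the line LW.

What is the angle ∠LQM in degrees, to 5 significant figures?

166.65°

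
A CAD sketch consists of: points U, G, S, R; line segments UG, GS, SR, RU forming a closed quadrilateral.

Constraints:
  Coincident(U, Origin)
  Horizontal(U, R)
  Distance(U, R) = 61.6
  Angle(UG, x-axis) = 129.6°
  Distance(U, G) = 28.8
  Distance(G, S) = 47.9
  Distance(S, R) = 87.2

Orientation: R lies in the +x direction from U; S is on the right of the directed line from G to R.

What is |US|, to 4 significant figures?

33.59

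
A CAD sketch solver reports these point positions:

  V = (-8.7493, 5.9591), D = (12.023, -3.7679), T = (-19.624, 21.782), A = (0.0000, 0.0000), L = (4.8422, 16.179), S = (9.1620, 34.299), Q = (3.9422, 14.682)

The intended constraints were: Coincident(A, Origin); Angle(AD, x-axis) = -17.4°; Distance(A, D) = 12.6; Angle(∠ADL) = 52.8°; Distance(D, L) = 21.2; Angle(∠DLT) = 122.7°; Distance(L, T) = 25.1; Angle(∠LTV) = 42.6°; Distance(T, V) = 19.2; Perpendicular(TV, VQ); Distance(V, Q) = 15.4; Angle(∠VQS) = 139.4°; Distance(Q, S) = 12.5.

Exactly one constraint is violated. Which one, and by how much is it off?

Distance(Q, S) = 12.5 — off by 7.80.

A = (0.00, 0.00) ✓; AD at -17.40° ✓; |AD| = 12.60 ✓; ∠ADL = 52.80° ✓; |DL| = 21.20 ✓; ∠DLT = 122.7° ✓; |LT| = 25.10 ✓; ∠LTV = 42.60° ✓; |TV| = 19.20 ✓; ∠(TV, VQ) = 90.00° ✓; |VQ| = 15.40 ✓; ∠VQS = 139.4° ✓; |QS| = 20.30 ✗.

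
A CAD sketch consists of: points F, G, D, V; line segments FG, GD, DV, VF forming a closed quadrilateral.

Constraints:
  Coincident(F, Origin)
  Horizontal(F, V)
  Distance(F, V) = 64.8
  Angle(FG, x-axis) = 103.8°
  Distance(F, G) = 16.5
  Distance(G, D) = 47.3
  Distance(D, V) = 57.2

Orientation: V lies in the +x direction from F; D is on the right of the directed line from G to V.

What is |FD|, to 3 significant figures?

31.1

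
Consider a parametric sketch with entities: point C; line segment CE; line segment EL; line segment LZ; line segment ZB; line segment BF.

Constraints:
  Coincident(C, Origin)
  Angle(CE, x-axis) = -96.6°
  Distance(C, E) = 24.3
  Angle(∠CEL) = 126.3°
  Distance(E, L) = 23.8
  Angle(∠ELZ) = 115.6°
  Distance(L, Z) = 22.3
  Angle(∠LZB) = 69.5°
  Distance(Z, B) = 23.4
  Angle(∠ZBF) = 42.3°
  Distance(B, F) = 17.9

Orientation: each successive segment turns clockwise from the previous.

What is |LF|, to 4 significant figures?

9.148

C is at the origin; CE runs at -96.6° with length 24.3, so E = (-2.793, -24.14). ∠CEL = 126.3° gives EL at -150.3° from the x-axis; with |EL| = 23.8, L = (-23.47, -35.93). ∠ELZ = 115.6° gives LZ at 145.3° from the x-axis; with |LZ| = 22.3, Z = (-41.80, -23.24). ∠LZB = 69.5° gives ZB at 34.80° from the x-axis; with |ZB| = 23.4, B = (-22.59, -9.881). ∠ZBF = 42.3° gives BF at -102.9° from the x-axis; with |BF| = 17.9, F = (-26.58, -27.33). Then |LF| = |F − L| = 9.148.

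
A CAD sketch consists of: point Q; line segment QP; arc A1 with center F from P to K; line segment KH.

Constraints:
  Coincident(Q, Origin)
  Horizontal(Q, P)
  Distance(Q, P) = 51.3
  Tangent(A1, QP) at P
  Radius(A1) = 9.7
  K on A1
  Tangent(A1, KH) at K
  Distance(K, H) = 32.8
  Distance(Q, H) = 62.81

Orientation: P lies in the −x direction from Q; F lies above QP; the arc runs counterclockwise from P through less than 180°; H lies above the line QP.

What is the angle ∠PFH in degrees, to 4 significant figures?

170.1°

Q is at the origin; QP is horizontal with |QP| = 51.3 and P on the −x side, so P = (-51.30, 0.000). A1 meets QP tangentially, so FP is at right angles to QP, so F = P + (0, 9.7) = (-51.30, 9.700). Since FK ⟂ KH (tangency), |FH| = √(9.7² + 32.8²) = 34.20 regardless of where K sits on A1. So H lies on both circle(Q, 62.81) and circle(F, 34.20); the above-QP intersection is H = (-45.41, 43.39). K is the foot of the tangent from H: K = (-41.66, 10.81).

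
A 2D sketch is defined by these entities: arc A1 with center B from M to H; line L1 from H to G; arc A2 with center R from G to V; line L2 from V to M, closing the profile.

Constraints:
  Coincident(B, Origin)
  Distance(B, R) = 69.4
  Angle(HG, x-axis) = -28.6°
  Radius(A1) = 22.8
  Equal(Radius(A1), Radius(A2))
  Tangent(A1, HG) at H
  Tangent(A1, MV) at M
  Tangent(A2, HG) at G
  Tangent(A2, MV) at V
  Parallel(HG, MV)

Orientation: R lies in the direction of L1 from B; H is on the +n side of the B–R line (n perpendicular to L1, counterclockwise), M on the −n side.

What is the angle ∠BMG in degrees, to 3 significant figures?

56.7°

The slot axis is L1's direction at -28.6°, so u = (cos -28.6°, sin -28.6°) = (0.878, -0.479) and n = (−sin -28.6°, cos -28.6°) = (0.479, 0.878). B is at the origin and R lies 69.4 along u from B, so R = 69.4·u = (60.9, -33.2). Tangency of A1 to both parallel lines with radius 22.8 puts H and M at B ± 22.8·n: H = (10.9, 20.0), M = (-10.9, -20.0). Equal radii place G and V the same way about R: G = R + 22.8·n = (71.8, -13.2), V = R − 22.8·n = (50.0, -53.2). Then cos ∠BMG = MB·MG / (|MB||MG|), giving 56.7°.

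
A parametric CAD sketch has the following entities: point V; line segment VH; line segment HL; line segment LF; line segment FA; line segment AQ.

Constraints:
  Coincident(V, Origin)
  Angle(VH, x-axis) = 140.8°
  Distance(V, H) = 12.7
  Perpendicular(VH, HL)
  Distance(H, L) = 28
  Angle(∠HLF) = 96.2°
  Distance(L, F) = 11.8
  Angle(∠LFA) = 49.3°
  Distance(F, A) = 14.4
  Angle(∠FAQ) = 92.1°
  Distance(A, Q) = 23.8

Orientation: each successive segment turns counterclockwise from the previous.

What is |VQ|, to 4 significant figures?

41.99

∠LFA = 49.3° gives FA at 85.30° from the x-axis; with |FA| = 14.4, A = (-18.07, -7.722). ∠FAQ = 92.1° gives AQ at 173.2° from the x-axis; with |AQ| = 23.8, Q = (-41.71, -4.904). Then |VQ| = |Q − V| = 41.99.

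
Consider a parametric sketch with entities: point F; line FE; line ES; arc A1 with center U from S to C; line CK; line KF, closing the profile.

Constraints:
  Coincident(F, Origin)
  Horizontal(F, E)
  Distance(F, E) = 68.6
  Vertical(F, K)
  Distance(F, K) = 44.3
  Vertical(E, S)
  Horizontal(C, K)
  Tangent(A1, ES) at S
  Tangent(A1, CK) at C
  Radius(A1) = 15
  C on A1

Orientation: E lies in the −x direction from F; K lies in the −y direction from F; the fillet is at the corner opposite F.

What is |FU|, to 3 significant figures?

61.1

F and K share the same x with |FK| = 44.3 and K on the −y side, so K = (0.00, -44.3). The virtual corner opposite F is at (-68.6, -44.3). A1 meets ES tangentially, so US is at right angles to ES and tangency of A1 to CK means the radius UC is perpendicular to CK, with radius 15.0, so the center U sits 15.0 in from both sides at U = (-53.6, -29.3). Then |FU| = |U − F| = 61.1.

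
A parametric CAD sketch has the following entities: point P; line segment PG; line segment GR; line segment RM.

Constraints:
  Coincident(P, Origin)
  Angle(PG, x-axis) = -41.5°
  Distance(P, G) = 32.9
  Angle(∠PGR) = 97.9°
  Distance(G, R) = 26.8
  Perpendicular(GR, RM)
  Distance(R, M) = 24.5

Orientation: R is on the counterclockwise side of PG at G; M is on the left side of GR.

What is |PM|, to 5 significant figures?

32.349

∠PGR = 97.9°, so GR runs at -41.5° + (180° − 97.9°) = 40.600° from the x-axis; with |GR| = 26.8, R = G + 26.8·(cos 40.600°, sin 40.600°) = (44.989, -4.3595). The perpendicularity gives RM at right angles to GR; with |RM| = 24.5 on the left of GR, M = R + 24.5·(-0.65077, 0.75927) = (29.045, 14.243). Then |PM| = |M − P| = 32.349.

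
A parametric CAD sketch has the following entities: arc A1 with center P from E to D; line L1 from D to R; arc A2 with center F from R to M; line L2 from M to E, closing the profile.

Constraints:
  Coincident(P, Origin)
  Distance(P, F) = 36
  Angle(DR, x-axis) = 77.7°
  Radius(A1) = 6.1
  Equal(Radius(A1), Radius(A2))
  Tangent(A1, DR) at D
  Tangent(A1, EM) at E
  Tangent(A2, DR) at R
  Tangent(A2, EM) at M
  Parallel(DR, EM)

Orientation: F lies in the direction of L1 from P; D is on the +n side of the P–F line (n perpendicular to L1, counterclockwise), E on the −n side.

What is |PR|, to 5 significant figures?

36.513

The slot axis is L1's direction at 77.7°, so u = (cos 77.7°, sin 77.7°) = (0.21303, 0.97705) and n = (−sin 77.7°, cos 77.7°) = (-0.97705, 0.21303). P is at the origin and F lies 36.0 along u from P, so F = 36.0·u = (7.6691, 35.174). Tangency of A1 to both parallel lines with radius 6.1 puts D and E at P ± 6.1·n: D = (-5.9600, 1.2995), E = (5.9600, -1.2995). Equal radii place R and M the same way about F: R = F + 6.1·n = (1.7091, 36.473), M = F − 6.1·n = (13.629, 33.874). Then |PR| = |R − P| = 36.513.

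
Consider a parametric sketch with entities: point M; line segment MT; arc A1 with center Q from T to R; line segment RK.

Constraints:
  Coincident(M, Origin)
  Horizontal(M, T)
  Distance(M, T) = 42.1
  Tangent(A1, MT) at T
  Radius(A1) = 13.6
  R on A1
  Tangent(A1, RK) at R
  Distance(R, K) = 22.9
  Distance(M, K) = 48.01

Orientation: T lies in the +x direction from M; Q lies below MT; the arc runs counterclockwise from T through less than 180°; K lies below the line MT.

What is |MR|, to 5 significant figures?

32.025

M is at the origin; M and T share the same y with |MT| = 42.1 and T on the +x side, so T = (42.100, 0.0000). Since A1 is tangent to MT there, QT ⟂ MT, so Q = T + (0, -13.6) = (42.100, -13.600). Since QR ⟂ RK (tangency), |QK| = √(13.6² + 22.9²) = 26.634 regardless of where R sits on A1. So K lies on both circle(M, 48.01) and circle(Q, 26.634); the below-MT intersection is K = (30.119, -37.387). R is the foot of the tangent from K: R = (28.533, -14.542).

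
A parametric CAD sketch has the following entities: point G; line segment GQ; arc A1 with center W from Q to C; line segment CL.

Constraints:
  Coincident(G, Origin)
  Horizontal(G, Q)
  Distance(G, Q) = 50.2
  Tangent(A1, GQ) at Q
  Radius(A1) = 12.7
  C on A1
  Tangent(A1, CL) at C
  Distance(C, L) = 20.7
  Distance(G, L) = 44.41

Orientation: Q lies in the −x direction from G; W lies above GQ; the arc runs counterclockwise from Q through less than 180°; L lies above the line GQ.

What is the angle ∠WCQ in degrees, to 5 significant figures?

51.880°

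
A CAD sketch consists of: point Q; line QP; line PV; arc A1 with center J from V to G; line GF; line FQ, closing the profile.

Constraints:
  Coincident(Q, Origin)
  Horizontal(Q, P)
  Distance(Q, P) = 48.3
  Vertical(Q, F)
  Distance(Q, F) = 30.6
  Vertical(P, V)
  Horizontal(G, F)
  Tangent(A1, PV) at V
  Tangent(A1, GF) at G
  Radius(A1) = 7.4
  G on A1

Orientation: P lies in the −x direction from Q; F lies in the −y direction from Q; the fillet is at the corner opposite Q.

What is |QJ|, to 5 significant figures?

47.022

Q is at the origin; QP is horizontal with |QP| = 48.3 and P on the −x side, so P = (-48.300, 0.0000). QF is vertical with |QF| = 30.6 and F on the −y side, so F = (0.0000, -30.600). The virtual corner opposite Q is at (-48.300, -30.600). The tangent condition forces JV to be normal to PV and the tangent condition forces JG to be normal to GF, with radius 7.4, so the center J sits 7.4 in from both sides at J = (-40.900, -23.200). Then |QJ| = |J − Q| = 47.022.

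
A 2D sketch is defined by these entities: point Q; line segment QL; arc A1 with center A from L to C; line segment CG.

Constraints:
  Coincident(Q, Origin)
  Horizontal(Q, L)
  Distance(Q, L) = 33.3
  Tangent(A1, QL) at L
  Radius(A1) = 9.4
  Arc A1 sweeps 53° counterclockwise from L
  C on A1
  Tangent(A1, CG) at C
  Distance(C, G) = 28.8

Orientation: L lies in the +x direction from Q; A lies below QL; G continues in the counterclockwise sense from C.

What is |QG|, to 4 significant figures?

28.05

Q is at the origin; Q and L share the same y with |QL| = 33.3 and L on the +x side, so L = (33.30, 0.000). The tangent condition forces AL to be normal to QL, so A = L + (0, -9.4) = (33.30, -9.400). On A1, L sits at bearing 90° from A; a 53° counterclockwise sweep puts C at bearing 143°, so C = A + 9.4·(cos 143°, sin 143°) = (25.79, -3.743). A1 meets CG tangentially, so AC is at right angles to CG, so CG runs along (−sin 143°, cos 143°); with |CG| = 28.8, G = (8.461, -26.74). Then |QG| = |G − Q| = 28.05.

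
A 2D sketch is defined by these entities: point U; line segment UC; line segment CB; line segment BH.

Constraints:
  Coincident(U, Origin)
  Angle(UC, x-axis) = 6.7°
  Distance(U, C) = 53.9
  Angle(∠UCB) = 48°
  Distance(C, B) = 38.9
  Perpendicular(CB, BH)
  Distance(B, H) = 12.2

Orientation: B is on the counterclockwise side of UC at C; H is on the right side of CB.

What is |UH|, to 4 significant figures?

52.33

∠UCB = 48.0°, so CB runs at 6.7° + (180° − 48.0°) = 138.7° from the x-axis; with |CB| = 38.9, B = C + 38.9·(cos 138.7°, sin 138.7°) = (24.31, 31.96). CB ⟂ BH; with |BH| = 12.2 on the right of CB, H = B + 12.2·(0.6600, 0.7513) = (32.36, 41.13). Then |UH| = |H − U| = 52.33.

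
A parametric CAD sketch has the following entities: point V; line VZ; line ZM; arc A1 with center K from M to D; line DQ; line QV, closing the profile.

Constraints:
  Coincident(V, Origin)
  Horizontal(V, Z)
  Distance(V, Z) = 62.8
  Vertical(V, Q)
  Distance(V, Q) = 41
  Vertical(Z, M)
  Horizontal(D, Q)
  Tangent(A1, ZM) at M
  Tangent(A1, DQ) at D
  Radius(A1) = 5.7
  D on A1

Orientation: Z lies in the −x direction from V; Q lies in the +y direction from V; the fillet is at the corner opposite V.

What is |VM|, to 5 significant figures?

72.041

The virtual corner opposite V is at (-62.800, 41.000). Since A1 is tangent to ZM there, KM ⟂ ZM and since A1 is tangent to DQ there, KD ⟂ DQ, with radius 5.7, so the center K sits 5.7 in from both sides at K = (-57.100, 35.300). That places the tangent points at M = (-62.800, 35.300) on ZM and D = (-57.100, 41.000) on DQ. Then |VM| = |M − V| = 72.041.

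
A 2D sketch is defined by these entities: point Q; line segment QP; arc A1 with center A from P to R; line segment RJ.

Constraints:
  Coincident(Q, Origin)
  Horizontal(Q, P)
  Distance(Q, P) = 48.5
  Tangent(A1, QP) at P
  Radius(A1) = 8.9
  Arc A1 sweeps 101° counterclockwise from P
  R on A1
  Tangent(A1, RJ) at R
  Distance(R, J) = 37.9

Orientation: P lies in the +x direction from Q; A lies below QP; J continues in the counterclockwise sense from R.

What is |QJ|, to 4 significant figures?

67.03

On A1, P sits at bearing 90° from A; a 101° counterclockwise sweep puts R at bearing 191°, so R = A + 8.9·(cos 191°, sin 191°) = (39.76, -10.60). Tangency of A1 to RJ means the radius AR is perpendicular to RJ, so RJ runs along (−sin 191°, cos 191°); with |RJ| = 37.9, J = (47.00, -47.80). Then |QJ| = |J − Q| = 67.03.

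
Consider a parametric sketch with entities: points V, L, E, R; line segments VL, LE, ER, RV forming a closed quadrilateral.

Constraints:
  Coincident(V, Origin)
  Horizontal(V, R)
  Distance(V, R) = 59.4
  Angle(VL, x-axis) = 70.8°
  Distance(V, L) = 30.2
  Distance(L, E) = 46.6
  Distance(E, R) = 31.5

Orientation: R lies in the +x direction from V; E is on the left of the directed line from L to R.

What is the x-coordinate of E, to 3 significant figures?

56.4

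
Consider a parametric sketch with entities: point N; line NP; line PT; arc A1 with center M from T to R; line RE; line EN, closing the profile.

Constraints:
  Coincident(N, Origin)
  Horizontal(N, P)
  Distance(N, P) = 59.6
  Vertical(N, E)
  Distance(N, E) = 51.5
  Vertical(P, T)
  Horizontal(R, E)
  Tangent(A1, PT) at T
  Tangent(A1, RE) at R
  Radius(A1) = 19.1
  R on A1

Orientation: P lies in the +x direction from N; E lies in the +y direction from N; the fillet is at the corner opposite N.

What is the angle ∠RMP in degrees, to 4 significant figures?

149.5°

N is at the origin; NP is horizontal with |NP| = 59.6 and P on the +x side, so P = (59.60, 0.000). N and E share the same x with |NE| = 51.5 and E on the +y side, so E = (0.000, 51.50). The virtual corner opposite N is at (59.60, 51.50). A1 meets PT tangentially, so MT is at right angles to PT and since A1 is tangent to RE there, MR ⟂ RE, with radius 19.1, so the center M sits 19.1 in from both sides at M = (40.50, 32.40). That places the tangent points at T = (59.60, 32.40) on PT and R = (40.50, 51.50) on RE. Then cos ∠RMP = MR·MP / (|MR||MP|), giving 149.5°.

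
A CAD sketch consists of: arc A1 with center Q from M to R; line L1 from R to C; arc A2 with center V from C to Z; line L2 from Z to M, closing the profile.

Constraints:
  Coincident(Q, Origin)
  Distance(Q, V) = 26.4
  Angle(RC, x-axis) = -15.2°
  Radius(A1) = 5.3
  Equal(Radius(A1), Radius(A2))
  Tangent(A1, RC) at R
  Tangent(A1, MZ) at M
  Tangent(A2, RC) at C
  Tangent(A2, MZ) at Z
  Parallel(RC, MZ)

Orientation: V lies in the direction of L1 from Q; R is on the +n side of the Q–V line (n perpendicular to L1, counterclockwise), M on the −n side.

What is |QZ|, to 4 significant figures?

26.93

The slot axis is L1's direction at -15.2°, so u = (cos -15.2°, sin -15.2°) = (0.9650, -0.2622) and n = (−sin -15.2°, cos -15.2°) = (0.2622, 0.9650). Q is at the origin and V lies 26.4 along u from Q, so V = 26.4·u = (25.48, -6.922). Tangency of A1 to both parallel lines with radius 5.3 puts R and M at Q ± 5.3·n: R = (1.390, 5.115), M = (-1.390, -5.115). Equal radii place C and Z the same way about V: C = V + 5.3·n = (26.87, -1.807), Z = V − 5.3·n = (24.09, -12.04). Then |QZ| = |Z − Q| = 26.93.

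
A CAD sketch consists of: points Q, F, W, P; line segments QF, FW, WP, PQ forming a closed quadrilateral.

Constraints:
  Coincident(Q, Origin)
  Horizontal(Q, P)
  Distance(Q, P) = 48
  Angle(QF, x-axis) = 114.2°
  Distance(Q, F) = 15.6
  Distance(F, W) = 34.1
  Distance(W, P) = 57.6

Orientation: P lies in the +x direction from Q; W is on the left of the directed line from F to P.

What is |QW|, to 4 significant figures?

45.06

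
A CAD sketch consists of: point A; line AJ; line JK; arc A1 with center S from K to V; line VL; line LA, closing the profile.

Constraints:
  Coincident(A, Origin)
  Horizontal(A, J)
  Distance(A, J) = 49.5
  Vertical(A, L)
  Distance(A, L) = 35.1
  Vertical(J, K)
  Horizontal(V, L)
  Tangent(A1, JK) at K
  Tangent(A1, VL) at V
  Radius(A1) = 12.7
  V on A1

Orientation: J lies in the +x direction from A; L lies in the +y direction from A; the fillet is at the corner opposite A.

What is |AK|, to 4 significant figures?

54.33

A is at the origin; AJ is horizontal with |AJ| = 49.5 and J on the +x side, so J = (49.50, 0.000). A and L share the same x with |AL| = 35.1 and L on the +y side, so L = (0.000, 35.10). The virtual corner opposite A is at (49.50, 35.10). Since A1 is tangent to JK there, SK ⟂ JK and the tangent condition forces SV to be normal to VL, with radius 12.7, so the center S sits 12.7 in from both sides at S = (36.80, 22.40). That places the tangent points at K = (49.50, 22.40) on JK and V = (36.80, 35.10) on VL. Then |AK| = |K − A| = 54.33.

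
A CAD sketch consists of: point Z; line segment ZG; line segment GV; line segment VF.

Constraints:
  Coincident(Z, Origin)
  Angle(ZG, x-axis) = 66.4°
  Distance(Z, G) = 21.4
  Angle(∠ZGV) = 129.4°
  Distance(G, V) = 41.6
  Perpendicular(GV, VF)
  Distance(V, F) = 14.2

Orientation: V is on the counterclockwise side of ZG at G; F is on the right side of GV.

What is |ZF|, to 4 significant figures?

63.17

∠ZGV = 129.4°, so GV runs at 66.4° + (180° − 129.4°) = 117.0° from the x-axis; with |GV| = 41.6, V = G + 41.6·(cos 117.0°, sin 117.0°) = (-10.32, 56.68). GV is perpendicular to VF; with |VF| = 14.2 on the right of GV, F = V + 14.2·(0.8910, 0.4540) = (2.334, 63.12). Then |ZF| = |F − Z| = 63.17.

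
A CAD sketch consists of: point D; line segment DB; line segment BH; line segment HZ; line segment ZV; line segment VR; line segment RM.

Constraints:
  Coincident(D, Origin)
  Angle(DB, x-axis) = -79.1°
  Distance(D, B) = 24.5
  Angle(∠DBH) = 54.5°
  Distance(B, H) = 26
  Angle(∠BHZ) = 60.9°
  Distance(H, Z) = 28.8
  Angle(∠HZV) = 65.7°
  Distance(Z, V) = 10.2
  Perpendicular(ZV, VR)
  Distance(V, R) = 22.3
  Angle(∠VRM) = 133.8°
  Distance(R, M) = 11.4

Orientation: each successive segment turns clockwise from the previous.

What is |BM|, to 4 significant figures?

35.50

D is at the origin; DB runs at -79.1° with length 24.5, so B = (4.633, -24.06). ∠DBH = 54.5° gives BH at 155.4° from the x-axis; with |BH| = 26.0, H = (-19.01, -13.23). ∠BHZ = 60.9° gives HZ at 36.30° from the x-axis; with |HZ| = 28.8, Z = (4.203, 3.815). ∠HZV = 65.7° gives ZV at -78.00° from the x-axis; with |ZV| = 10.2, V = (6.324, -6.162). ZV ⟂ VR, so VR runs at -168.0°; with |VR| = 22.3, R = (-15.49, -10.80). ∠VRM = 133.8° gives RM at 145.8° from the x-axis; with |RM| = 11.4, M = (-24.92, -4.390). Then |BM| = |M − B| = 35.50.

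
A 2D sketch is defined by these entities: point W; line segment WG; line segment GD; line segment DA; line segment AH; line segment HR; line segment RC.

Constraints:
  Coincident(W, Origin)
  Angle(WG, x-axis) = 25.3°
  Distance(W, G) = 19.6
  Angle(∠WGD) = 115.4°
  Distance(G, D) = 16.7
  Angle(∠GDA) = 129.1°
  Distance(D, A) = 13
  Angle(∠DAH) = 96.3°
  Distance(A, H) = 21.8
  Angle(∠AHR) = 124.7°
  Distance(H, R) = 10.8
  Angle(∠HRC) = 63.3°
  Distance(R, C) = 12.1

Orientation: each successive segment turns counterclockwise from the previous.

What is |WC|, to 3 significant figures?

15.0

W is at the origin; WG runs at 25.3° with length 19.6, so G = (17.7, 8.38). ∠WGD = 115.4° gives GD at 89.9° from the x-axis; with |GD| = 16.7, D = (17.7, 25.1). ∠GDA = 129.1° gives DA at 141° from the x-axis; with |DA| = 13.0, A = (7.67, 33.3). ∠DAH = 96.3° gives AH at -136° from the x-axis; with |AH| = 21.8, H = (-7.87, 18.0). ∠AHR = 124.7° gives HR at -80.2° from the x-axis; with |HR| = 10.8, R = (-6.04, 7.37). ∠HRC = 63.3° gives RC at 36.5° from the x-axis; with |RC| = 12.1, C = (3.69, 14.6). Then |WC| = |C − W| = 15.0.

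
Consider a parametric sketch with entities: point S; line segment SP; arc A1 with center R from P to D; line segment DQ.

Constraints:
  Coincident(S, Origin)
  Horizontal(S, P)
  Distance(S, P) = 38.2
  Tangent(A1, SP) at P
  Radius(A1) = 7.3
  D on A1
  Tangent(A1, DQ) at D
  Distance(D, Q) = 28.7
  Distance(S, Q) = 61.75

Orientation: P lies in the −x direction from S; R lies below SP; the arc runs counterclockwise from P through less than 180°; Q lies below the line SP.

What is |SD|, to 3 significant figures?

45.7

Checks: |SP| = 38.20 ✓; |RD| = 7.300 ✓; ∠(RD, DQ) = 90.00° ✓; |DQ| = 28.70 ✓; |SQ| = 61.75 ✓.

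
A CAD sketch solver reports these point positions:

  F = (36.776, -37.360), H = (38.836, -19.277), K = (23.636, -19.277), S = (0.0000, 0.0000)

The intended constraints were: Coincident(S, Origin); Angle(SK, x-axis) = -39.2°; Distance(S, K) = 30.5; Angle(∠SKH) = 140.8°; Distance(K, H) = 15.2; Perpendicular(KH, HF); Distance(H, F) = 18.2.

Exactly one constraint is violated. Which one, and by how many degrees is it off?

Perpendicular(KH, HF) — off by 6.50°.

S = (0.00, 0.00) ✓; SK at -39.20° ✓; |SK| = 30.50 ✓; ∠SKH = 140.8° ✓; |KH| = 15.20 ✓; ∠(KH, HF) = 96.50° ✗; |HF| = 18.20 ✓.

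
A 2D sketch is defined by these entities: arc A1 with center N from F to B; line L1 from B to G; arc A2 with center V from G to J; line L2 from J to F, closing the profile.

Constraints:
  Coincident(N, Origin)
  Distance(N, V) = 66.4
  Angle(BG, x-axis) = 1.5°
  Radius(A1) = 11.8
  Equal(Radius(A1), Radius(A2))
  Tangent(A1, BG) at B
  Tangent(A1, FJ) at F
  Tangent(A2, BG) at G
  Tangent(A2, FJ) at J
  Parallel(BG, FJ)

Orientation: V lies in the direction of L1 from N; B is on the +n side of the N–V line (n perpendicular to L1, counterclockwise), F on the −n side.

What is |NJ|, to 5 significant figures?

67.440

Tangency of A1 to both parallel lines with radius 11.8 puts B and F at N ± 11.8·n: B = (-0.30889, 11.796), F = (0.30889, -11.796). Equal radii place G and J the same way about V: G = V + 11.8·n = (66.068, 13.534), J = V − 11.8·n = (66.686, -10.058). Then |NJ| = |J − N| = 67.440.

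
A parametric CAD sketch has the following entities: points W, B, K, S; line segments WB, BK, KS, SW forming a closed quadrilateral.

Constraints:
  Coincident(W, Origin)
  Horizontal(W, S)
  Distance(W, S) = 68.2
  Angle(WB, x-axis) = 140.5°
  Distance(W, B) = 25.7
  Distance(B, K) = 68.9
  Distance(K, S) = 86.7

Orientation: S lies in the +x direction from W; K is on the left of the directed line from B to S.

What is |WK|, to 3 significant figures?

75.1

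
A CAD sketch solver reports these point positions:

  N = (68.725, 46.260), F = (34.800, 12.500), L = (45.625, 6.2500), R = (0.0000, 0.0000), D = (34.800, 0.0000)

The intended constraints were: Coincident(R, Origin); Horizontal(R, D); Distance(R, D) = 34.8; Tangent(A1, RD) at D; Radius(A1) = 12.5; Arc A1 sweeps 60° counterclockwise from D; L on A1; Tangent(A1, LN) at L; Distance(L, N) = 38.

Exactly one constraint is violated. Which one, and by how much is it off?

Distance(L, N) = 38 — off by 8.20.

R = (0.00, 0.00) ✓; R.y = 0.00, D.y = 0.00 ✓; |RD| = 34.80 ✓; ∠(FD, DR) = 90.00° ✓; |FD| = 12.50 ✓; bearing(F→L) − bearing(F→D) = 60.00° ✓; |FL| = 12.50 ✓; ∠(FL, LN) = 90.00° ✓; |LN| = 46.20 ✗.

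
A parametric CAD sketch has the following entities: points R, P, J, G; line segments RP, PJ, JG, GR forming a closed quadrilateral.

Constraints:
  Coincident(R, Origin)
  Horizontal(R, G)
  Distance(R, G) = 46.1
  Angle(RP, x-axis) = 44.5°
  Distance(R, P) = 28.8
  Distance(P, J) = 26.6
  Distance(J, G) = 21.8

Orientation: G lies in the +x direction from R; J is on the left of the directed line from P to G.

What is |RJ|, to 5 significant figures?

51.885

Checks: |PJ| = 26.60 ✓; |JG| = 21.80 ✓.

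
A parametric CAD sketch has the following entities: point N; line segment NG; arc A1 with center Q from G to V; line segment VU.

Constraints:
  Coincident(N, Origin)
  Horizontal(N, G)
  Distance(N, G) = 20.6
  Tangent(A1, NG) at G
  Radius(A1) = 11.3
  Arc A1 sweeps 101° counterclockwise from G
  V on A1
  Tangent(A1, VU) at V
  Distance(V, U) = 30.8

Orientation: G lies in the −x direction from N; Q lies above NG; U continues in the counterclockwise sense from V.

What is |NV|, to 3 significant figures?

16.5

N is at the origin; NG is horizontal with |NG| = 20.6 and G on the −x side, so G = (-20.6, 0.00). The tangent condition forces QG to be normal to NG, so Q = G + (0, 11.3) = (-20.6, 11.3). On A1, G sits at bearing -90° from Q; a 101° counterclockwise sweep puts V at bearing 11°, so V = Q + 11.3·(cos 11°, sin 11°) = (-9.51, 13.5). Then |NV| = |V − N| = 16.5.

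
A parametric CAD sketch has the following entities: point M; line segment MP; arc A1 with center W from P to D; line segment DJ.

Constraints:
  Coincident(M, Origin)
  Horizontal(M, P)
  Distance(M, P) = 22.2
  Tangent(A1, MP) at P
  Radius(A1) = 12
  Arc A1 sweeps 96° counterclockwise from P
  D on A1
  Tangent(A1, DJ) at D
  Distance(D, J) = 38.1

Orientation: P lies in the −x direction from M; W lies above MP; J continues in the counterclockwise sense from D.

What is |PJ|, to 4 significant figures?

51.76

M is at the origin; M and P share the same y with |MP| = 22.2 and P on the −x side, so P = (-22.20, 0.000). The tangent condition forces WP to be normal to MP, so W = P + (0, 12) = (-22.20, 12.00). On A1, P sits at bearing -90° from W; a 96° counterclockwise sweep puts D at bearing 6°, so D = W + 12.0·(cos 6°, sin 6°) = (-10.27, 13.25). The tangent condition forces WD to be normal to DJ, so DJ runs along (−sin 6°, cos 6°); with |DJ| = 38.1, J = (-14.25, 51.15). Then |PJ| = |J − P| = 51.76.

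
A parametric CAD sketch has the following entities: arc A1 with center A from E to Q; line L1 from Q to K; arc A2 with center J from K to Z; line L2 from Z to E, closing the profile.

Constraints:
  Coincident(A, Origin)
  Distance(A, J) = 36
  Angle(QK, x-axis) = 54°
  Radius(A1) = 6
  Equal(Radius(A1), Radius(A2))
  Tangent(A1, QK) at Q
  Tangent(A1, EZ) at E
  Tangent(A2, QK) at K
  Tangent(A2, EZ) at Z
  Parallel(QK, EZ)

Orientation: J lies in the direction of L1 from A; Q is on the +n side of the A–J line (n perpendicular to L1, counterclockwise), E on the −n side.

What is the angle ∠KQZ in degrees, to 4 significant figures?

18.43°

The slot axis is L1's direction at 54.0°, so u = (cos 54.0°, sin 54.0°) = (0.5878, 0.8090) and n = (−sin 54.0°, cos 54.0°) = (-0.8090, 0.5878). A is at the origin and J lies 36.0 along u from A, so J = 36.0·u = (21.16, 29.12). Tangency of A1 to both parallel lines with radius 6.0 puts Q and E at A ± 6.0·n: Q = (-4.854, 3.527), E = (4.854, -3.527). Equal radii place K and Z the same way about J: K = J + 6.0·n = (16.31, 32.65), Z = J − 6.0·n = (26.01, 25.60). Then cos ∠KQZ = QK·QZ / (|QK||QZ|), giving 18.43°.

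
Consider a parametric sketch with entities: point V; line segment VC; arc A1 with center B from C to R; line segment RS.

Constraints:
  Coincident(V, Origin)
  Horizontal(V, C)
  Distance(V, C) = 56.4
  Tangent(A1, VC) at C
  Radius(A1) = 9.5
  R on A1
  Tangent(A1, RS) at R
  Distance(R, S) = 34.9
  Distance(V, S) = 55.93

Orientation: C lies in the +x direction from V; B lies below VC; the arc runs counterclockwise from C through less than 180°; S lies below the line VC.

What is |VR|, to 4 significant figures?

47.74

V is at the origin; V and C share the same y with |VC| = 56.4 and C on the +x side, so C = (56.40, 0.000). The tangent condition forces BC to be normal to VC, so B = C + (0, -9.5) = (56.40, -9.500). Since BR ⟂ RS (tangency), |BS| = √(9.5² + 34.9²) = 36.17 regardless of where R sits on A1. So S lies on both circle(V, 55.93) and circle(B, 36.17); the below-VC intersection is S = (38.26, -40.79). R is the foot of the tangent from S: R = (47.22, -7.062).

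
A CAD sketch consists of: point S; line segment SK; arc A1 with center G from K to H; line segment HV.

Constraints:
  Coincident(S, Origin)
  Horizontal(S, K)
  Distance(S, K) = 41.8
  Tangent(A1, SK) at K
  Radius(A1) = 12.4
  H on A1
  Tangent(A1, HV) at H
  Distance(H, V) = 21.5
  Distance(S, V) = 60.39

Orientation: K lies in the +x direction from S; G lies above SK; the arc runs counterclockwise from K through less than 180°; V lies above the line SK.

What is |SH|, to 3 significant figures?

56.0

Checks: S.y = 0.00, K.y = 0.00 ✓; |GH| = 12.40 ✓; ∠(GH, HV) = 90.00° ✓; |HV| = 21.50 ✓; |SV| = 60.39 ✓.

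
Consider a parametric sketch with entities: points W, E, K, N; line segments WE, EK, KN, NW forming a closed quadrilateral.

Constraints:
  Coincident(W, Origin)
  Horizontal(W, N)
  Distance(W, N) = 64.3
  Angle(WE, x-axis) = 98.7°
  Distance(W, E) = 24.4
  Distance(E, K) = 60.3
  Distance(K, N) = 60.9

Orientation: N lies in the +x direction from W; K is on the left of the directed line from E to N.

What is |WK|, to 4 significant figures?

74.19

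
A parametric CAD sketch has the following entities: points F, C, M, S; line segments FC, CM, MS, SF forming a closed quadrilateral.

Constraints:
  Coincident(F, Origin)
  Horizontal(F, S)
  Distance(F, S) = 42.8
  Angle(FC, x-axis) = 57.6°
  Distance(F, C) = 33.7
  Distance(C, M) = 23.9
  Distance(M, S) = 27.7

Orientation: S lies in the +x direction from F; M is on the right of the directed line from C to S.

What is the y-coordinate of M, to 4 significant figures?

4.691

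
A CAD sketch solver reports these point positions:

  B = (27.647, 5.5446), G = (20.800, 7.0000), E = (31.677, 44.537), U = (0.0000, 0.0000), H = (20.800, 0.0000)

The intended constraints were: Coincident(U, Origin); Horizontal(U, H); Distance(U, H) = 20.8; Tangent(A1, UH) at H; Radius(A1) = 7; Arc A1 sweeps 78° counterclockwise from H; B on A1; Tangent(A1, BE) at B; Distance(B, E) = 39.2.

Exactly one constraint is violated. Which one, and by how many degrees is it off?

Tangent(A1, BE) at B — off by 6.10°.

U = (0.00, 0.00) ✓; U.y = 0.00, H.y = 0.00 ✓; |UH| = 20.80 ✓; ∠(GH, HU) = 90.00° ✓; |GH| = 7.000 ✓; bearing(G→B) − bearing(G→H) = 78.00° ✓; |GB| = 7.000 ✓; ∠(GB, BE) = 83.90° ✗; |BE| = 39.20 ✓.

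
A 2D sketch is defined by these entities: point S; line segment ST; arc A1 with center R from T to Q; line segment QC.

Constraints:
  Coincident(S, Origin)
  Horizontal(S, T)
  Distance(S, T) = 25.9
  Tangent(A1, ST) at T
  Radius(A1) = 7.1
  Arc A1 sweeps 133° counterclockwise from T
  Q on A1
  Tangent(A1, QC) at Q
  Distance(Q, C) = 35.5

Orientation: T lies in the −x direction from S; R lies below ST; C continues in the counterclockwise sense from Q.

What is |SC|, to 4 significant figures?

38.52

On A1, T sits at bearing 90° from R; a 133° counterclockwise sweep puts Q at bearing 223°, so Q = R + 7.1·(cos 223°, sin 223°) = (-31.09, -11.94). Since A1 is tangent to QC there, RQ ⟂ QC, so QC runs along (−sin 223°, cos 223°); with |QC| = 35.5, C = (-6.882, -37.91). Then |SC| = |C − S| = 38.52.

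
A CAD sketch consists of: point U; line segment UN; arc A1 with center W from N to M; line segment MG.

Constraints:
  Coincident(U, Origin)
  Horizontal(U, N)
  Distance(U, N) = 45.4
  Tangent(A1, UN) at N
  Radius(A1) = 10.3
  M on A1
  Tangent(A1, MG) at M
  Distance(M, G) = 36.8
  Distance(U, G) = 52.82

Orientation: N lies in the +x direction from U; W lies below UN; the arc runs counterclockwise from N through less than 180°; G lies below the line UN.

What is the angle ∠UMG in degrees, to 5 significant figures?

92.594°

Checks: |WM| = 10.30 ✓; ∠(WM, MG) = 90.00° ✓; |MG| = 36.80 ✓; |UG| = 52.82 ✓.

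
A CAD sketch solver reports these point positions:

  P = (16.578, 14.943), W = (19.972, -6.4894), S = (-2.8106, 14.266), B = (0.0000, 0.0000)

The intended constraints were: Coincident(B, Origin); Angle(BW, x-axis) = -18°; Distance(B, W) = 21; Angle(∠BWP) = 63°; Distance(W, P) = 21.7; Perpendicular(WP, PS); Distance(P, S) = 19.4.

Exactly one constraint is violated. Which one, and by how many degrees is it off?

Perpendicular(WP, PS) — off by 7.00°.

B = (0.00, 0.00) ✓; BW at -18.00° ✓; |BW| = 21.00 ✓; ∠BWP = 63.00° ✓; |WP| = 21.70 ✓; ∠(WP, PS) = 83.00° ✗; |PS| = 19.40 ✓.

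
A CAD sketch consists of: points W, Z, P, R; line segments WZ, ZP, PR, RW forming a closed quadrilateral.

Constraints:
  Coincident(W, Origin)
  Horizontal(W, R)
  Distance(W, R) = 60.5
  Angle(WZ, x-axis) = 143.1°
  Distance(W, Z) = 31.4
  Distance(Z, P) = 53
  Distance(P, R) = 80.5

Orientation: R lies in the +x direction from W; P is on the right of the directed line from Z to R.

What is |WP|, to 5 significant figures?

35.252

W is at the origin; WR is horizontal with |WR| = 60.5 and R in +x, so R = (60.5, 0). WZ runs at 143.1° with |WZ| = 31.4, so Z = (-25.110, 18.853). P is determined by |ZP| = 53.0 and |PR| = 80.5 together: it lies at the intersection of circle(Z, 53.0) and circle(R, 80.5). With |ZR| = 87.661, the foot of the radical line on ZR is 22.891 from Z and the perpendicular offset is √(53.0² − 22.891²) = 47.802. Taking the right-of-ZR solution: P = (-13.036, -32.753).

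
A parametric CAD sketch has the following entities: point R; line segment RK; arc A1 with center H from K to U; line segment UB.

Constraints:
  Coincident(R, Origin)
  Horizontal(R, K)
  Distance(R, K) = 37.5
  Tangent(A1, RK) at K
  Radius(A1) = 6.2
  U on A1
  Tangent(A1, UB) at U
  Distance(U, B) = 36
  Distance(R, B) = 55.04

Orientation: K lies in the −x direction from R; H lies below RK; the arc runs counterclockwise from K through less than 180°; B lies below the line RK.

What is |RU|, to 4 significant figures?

44.19

Checks: |HU| = 6.200 ✓; ∠(HU, UB) = 90.00° ✓; |UB| = 36.00 ✓; |RB| = 55.04 ✓.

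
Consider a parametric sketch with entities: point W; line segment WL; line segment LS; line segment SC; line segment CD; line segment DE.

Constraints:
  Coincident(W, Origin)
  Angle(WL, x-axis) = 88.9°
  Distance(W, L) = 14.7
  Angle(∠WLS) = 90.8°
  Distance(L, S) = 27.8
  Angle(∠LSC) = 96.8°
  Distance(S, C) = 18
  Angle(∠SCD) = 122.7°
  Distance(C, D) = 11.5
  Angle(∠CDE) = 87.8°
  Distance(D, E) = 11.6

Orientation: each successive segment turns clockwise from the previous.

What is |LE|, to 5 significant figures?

21.249

W is at the origin; WL runs at 88.9° with length 14.7, so L = (0.28220, 14.697). ∠WLS = 90.8° gives LS at -0.30000° from the x-axis; with |LS| = 27.8, S = (28.082, 14.552). ∠LSC = 96.8° gives SC at -83.500° from the x-axis; with |SC| = 18.0, C = (30.119, -3.3326). ∠SCD = 122.7° gives CD at -140.80° from the x-axis; with |CD| = 11.5, D = (21.208, -10.601). ∠CDE = 87.8° gives DE at 127.00° from the x-axis; with |DE| = 11.6, E = (14.227, -1.3367). Then |LE| = |E − L| = 21.249.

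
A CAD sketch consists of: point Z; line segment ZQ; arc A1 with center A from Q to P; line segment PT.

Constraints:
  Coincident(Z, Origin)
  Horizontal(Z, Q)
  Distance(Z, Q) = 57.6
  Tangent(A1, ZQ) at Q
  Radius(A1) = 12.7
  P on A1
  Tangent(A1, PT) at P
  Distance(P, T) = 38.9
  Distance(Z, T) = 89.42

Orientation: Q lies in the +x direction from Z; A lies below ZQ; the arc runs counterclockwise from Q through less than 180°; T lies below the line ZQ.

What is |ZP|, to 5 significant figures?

52.564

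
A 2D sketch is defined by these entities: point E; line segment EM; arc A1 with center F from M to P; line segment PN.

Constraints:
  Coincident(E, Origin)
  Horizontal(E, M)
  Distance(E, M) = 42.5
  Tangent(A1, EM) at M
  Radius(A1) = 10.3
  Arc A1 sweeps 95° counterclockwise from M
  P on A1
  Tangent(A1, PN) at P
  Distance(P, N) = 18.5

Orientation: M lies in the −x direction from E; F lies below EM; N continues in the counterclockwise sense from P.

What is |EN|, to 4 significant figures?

59.11

E is at the origin; E and M share the same y with |EM| = 42.5 and M on the −x side, so M = (-42.50, 0.000). A1 meets EM tangentially, so FM is at right angles to EM, so F = M + (0, -10.3) = (-42.50, -10.30). On A1, M sits at bearing 90° from F; a 95° counterclockwise sweep puts P at bearing 185°, so P = F + 10.3·(cos 185°, sin 185°) = (-52.76, -11.20). A1 meets PN tangentially, so FP is at right angles to PN, so PN runs along (−sin 185°, cos 185°); with |PN| = 18.5, N = (-51.15, -29.63). Then |EN| = |N − E| = 59.11.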